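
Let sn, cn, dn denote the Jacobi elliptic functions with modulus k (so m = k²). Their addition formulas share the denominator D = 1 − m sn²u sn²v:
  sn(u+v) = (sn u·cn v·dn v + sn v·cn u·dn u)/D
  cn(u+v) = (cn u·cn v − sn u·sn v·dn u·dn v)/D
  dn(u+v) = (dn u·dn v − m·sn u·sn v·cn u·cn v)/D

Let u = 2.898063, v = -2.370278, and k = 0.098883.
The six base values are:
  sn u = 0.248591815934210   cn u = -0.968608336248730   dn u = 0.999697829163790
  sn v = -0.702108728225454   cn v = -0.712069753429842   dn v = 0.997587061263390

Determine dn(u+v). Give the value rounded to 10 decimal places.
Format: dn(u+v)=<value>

dn(u+v)=0.9987601974

m = k² = 0.009777847689
D = 1 − m·sn²u·sn²v = 0.9997021307543878
dn(u+v) = (dn u·dn v − m·sn u·sn v·cn u·cn v)/D = 0.9984626974524209/0.9997021307543878 = 0.9987601973989676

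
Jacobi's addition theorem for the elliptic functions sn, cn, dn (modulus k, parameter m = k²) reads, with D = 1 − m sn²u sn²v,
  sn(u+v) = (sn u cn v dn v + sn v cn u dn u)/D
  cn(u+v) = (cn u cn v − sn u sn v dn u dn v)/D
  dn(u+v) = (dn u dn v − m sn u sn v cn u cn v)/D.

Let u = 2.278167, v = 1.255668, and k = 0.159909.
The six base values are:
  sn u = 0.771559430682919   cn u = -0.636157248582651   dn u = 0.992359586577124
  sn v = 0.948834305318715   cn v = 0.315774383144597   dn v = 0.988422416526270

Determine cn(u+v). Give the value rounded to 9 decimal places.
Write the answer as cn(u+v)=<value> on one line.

cn(u+v)=-0.931728767

m = k² = 0.025570888281
D = 1 − m·sn²u·sn²v = 0.9862954323392683
cn(u+v) = (cn u·cn v − sn u·sn v·dn u·dn v)/D = -0.9189598266560679/0.9862954323392683 = -0.9317287665791013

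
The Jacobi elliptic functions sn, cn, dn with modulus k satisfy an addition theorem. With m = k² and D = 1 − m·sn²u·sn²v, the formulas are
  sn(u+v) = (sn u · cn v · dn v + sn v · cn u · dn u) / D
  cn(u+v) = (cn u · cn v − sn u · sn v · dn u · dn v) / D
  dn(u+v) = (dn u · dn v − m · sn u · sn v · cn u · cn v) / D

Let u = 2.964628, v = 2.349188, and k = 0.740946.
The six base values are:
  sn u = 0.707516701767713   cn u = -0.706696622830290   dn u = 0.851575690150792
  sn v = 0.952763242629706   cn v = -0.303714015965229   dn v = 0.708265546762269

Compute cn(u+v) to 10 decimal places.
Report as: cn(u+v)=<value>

cn(u+v)=-0.2557411797

m = k² = 0.549000974916
D = 1 − m·sn²u·sn²v = 0.7505310517828101
cn(u+v) = (cn u·cn v − sn u·sn v·dn u·dn v)/D = -0.191941696607989/0.7505310517828101 = -0.2557411797314062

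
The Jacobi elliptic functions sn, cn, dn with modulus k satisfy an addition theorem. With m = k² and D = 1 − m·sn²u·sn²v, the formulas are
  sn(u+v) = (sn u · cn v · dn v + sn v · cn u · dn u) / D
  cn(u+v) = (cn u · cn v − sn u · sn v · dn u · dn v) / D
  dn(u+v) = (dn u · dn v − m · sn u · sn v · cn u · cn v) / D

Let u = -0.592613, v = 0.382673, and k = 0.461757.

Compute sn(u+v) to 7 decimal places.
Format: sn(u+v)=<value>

sn u = -0.5528145672017889, cn u = 0.8333042987345612, dn u = 0.9668708658509153
sn v = 0.3716092179984727, cn v = 0.928389244389746, dn v = 0.985167898502084
m = k² = 0.213219527049
D = 1 − m·sn²u·sn²v = 0.9910017327075067
sn(u+v) = (sn u·cn v·dn v + sn v·cn u·dn u)/D = -0.2062101886914717/0.9910017327075067 = -0.2080825712868198

sn(u+v)=-0.2080826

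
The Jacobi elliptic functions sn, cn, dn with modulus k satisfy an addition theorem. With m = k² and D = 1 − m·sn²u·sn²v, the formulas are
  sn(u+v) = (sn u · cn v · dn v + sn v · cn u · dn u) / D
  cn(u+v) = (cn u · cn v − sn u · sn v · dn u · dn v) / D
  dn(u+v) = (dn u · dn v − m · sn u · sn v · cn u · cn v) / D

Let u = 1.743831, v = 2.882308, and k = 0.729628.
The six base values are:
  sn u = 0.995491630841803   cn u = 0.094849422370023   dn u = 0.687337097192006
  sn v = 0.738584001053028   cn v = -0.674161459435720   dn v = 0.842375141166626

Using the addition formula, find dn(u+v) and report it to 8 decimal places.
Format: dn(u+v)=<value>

m = k² = 0.532357018384
D = 1 − m·sn²u·sn²v = 0.7122084738477183
dn(u+v) = (dn u·dn v − m·sn u·sn v·cn u·cn v)/D = 0.6040244310623819/0.7122084738477183 = 0.8481005958818908

dn(u+v)=0.84810060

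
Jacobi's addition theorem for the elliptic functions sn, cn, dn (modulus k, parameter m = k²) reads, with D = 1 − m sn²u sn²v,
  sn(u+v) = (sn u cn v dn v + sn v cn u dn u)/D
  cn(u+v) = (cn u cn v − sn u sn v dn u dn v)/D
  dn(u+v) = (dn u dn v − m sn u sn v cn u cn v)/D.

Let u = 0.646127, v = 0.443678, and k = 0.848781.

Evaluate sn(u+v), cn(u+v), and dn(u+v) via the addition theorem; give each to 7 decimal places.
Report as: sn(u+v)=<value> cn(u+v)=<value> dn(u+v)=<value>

sn(u+v)=0.8239735 cn(u+v)=0.5666283 dn(u+v)=0.7147568

sn u = 0.5782957739895085, cn u = 0.8158271862262714, dn u = 0.8712460889213142
sn v = 0.4201914162106554, cn v = 0.9074354928824879, dn v = 0.9342378860156466
m = k² = 0.720429185961
D = 1 − m·sn²u·sn²v = 0.9574611555413231
sn(u+v) = (sn u·cn v·dn v + sn v·cn u·dn u)/D = 0.7889226609233999/0.9574611555413231 = 0.8239735433207878
cn(u+v) = (cn u·cn v − sn u·sn v·dn u·dn v)/D = 0.5425245611509841/0.9574611555413231 = 0.566628273127441
dn(u+v) = (dn u·dn v − m·sn u·sn v·cn u·cn v)/D = 0.6843518720156701/0.9574611555413231 = 0.7147568003724974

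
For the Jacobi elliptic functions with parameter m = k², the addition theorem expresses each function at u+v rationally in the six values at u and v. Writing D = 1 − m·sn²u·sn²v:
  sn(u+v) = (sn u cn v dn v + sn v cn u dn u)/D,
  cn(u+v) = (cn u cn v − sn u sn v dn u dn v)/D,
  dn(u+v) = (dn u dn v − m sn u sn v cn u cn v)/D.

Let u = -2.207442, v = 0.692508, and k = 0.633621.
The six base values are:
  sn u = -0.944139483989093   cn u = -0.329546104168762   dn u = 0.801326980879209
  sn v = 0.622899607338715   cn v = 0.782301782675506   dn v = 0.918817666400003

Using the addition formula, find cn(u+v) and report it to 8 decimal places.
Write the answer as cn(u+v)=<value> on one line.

m = k² = 0.401475571641
D = 1 − m·sn²u·sn²v = 0.8611430697858693
cn(u+v) = (cn u·cn v − sn u·sn v·dn u·dn v)/D = 0.1752009028095207/0.8611430697858693 = 0.203451562181283

cn(u+v)=0.20345156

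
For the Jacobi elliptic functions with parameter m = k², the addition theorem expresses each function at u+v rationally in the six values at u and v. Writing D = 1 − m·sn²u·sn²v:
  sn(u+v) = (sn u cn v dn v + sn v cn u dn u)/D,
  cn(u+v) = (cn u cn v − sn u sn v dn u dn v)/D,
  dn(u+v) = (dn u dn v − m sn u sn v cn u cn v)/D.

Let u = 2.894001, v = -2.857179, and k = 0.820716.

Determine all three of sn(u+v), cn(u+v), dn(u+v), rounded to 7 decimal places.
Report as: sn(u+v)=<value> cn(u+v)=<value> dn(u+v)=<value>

sn(u+v)=0.0368081 cn(u+v)=0.9993224 dn(u+v)=0.9995436

sn u = 0.8637842428124804, cn u = -0.5038618678456129, dn u = 0.7052873442054843
sn v = -0.8764821296126041, cn v = -0.4814343947722829, dn v = 0.6946551528981491
m = k² = 0.673574752656
D = 1 − m·sn²u·sn²v = 0.6139153932184159
sn(u+v) = (sn u·cn v·dn v + sn v·cn u·dn u)/D = 0.02259704719557214/0.6139153932184159 = 0.03680808047035346
cn(u+v) = (cn u·cn v − sn u·sn v·dn u·dn v)/D = 0.6134993752959846/0.6139153932184159 = 0.9993223530033179
dn(u+v) = (dn u·dn v − m·sn u·sn v·cn u·cn v)/D = 0.6136352050557584/0.6139153932184159 = 0.9995436045980397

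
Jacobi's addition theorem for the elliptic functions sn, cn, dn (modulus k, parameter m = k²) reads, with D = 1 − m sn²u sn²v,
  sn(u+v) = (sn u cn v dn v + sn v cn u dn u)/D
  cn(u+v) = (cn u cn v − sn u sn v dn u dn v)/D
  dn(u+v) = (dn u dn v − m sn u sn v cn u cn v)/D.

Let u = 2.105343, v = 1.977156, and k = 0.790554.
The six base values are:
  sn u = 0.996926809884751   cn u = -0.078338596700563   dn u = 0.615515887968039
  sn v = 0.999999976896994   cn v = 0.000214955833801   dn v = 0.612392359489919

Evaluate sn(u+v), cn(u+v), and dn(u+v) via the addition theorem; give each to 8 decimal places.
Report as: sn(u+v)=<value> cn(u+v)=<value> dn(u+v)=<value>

sn(u+v)=-0.12692667 cn(u+v)=-0.99191210 dn(u+v)=0.99495297

m = k² = 0.624975626916
D = 1 − m·sn²u·sn²v = 0.3788598370414935
sn(u+v) = (sn u·cn v·dn v + sn v·cn u·dn u)/D = -0.04808741703255448/0.3788598370414935 = -0.1269266687333972
cn(u+v) = (cn u·cn v − sn u·sn v·dn u·dn v)/D = -0.3757956578331424/0.3788598370414935 = -0.9919121033459782
dn(u+v) = (dn u·dn v − m·sn u·sn v·cn u·cn v)/D = 0.3769477187693001/0.3788598370414935 = 0.9949529665452925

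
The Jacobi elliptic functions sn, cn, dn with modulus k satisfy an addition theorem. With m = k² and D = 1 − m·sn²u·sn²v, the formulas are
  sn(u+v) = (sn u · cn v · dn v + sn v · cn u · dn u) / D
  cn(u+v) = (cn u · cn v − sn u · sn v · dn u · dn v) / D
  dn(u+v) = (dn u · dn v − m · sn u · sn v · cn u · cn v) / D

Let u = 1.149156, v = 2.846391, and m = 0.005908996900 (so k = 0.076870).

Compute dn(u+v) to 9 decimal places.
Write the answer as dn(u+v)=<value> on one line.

dn(u+v)=0.998334615

sn u = 0.9119492696695792, cn u = 0.4103029728738523, dn u = 0.9975398608773613
sn v = 0.2953596862055326, cn v = -0.9553861291459958, dn v = 0.999742224177487
m = k² = 0.0059089969
D = 1 − m·sn²u·sn²v = 0.9995712959782092
dn(u+v) = (dn u·dn v − m·sn u·sn v·cn u·cn v)/D = 0.9979066253529818/0.9995712959782092 = 0.9983346154177043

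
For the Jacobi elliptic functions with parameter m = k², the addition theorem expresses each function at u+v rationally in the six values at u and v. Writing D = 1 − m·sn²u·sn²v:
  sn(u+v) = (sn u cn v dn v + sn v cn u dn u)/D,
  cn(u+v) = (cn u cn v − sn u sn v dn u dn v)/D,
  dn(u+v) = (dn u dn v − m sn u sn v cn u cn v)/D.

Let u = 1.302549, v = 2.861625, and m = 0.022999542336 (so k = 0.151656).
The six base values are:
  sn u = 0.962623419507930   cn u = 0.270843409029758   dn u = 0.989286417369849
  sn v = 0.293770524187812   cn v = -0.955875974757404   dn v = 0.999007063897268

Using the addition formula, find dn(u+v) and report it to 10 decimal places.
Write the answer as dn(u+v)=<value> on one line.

dn(u+v)=0.9918121931

m = k² = 0.022999542336
D = 1 − m·sn²u·sn²v = 0.9981607173369712
dn(u+v) = (dn u·dn v − m·sn u·sn v·cn u·cn v)/D = 0.9899879701472001/0.9981607173369712 = 0.9918121931189845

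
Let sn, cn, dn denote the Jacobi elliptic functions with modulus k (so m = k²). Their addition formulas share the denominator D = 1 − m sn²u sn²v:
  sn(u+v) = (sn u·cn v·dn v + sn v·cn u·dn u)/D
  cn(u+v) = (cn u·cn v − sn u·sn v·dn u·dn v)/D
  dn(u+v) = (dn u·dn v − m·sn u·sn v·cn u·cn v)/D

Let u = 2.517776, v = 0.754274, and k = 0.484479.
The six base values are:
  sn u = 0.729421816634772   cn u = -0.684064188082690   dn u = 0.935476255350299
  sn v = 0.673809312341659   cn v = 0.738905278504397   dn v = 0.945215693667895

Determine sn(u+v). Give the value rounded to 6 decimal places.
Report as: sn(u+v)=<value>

m = k² = 0.234719901441
D = 1 − m·sn²u·sn²v = 0.9433002127678367
sn(u+v) = (sn u·cn v·dn v + sn v·cn u·dn u)/D = 0.07825836741050707/0.9433002127678367 = 0.08296231290023876

sn(u+v)=0.082962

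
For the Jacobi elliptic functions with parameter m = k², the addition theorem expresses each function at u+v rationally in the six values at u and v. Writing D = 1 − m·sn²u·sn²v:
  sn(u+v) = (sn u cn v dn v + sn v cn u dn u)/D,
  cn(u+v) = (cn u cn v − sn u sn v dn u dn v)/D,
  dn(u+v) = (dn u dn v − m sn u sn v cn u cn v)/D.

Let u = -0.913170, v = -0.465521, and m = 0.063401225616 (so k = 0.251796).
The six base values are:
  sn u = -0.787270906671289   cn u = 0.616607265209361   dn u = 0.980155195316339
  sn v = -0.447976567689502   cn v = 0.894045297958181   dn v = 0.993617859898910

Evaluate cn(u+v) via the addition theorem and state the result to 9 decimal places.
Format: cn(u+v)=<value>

cn(u+v)=0.209452674

m = k² = 0.063401225616
D = 1 − m·sn²u·sn²v = 0.9921140021501451
cn(u+v) = (cn u·cn v − sn u·sn v·dn u·dn v)/D = 0.2078009304554822/0.9921140021501451 = 0.2094526737906416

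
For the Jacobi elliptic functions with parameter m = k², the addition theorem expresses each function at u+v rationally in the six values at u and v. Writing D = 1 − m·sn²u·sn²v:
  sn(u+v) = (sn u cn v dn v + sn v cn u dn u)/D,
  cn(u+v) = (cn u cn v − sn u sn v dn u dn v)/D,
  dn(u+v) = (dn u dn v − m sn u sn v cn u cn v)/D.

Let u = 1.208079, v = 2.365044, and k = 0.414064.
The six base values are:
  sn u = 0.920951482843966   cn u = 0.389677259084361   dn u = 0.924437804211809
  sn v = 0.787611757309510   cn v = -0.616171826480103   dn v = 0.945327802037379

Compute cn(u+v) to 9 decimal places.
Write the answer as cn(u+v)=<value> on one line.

m = k² = 0.171448996096
D = 1 − m·sn²u·sn²v = 0.9097945389421715
cn(u+v) = (cn u·cn v − sn u·sn v·dn u·dn v)/D = -0.8739910979554144/0.9097945389421715 = -0.9606466741068966

cn(u+v)=-0.960646674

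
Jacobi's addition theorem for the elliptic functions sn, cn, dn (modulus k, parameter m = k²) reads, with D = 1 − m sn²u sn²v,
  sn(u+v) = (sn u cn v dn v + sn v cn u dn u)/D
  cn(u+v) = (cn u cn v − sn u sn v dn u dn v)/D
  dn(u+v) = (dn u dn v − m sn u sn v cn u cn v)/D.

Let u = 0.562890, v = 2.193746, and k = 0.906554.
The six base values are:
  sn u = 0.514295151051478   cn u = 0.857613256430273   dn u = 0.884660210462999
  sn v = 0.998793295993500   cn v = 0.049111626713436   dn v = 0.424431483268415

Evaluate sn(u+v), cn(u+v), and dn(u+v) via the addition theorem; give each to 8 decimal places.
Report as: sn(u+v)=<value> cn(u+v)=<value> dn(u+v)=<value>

m = k² = 0.821840154916
D = 1 − m·sn²u·sn²v = 0.7831479891805506
sn(u+v) = (sn u·cn v·dn v + sn v·cn u·dn u)/D = 0.7685010378916834/0.7831479891805506 = 0.9812973390837751
cn(u+v) = (cn u·cn v − sn u·sn v·dn u·dn v)/D = -0.1507545280147338/0.7831479891805506 = -0.1924981358535777
dn(u+v) = (dn u·dn v − m·sn u·sn v·cn u·cn v)/D = 0.3576968488714618/0.7831479891805506 = 0.4567423447587972

sn(u+v)=0.98129734 cn(u+v)=-0.19249814 dn(u+v)=0.45674234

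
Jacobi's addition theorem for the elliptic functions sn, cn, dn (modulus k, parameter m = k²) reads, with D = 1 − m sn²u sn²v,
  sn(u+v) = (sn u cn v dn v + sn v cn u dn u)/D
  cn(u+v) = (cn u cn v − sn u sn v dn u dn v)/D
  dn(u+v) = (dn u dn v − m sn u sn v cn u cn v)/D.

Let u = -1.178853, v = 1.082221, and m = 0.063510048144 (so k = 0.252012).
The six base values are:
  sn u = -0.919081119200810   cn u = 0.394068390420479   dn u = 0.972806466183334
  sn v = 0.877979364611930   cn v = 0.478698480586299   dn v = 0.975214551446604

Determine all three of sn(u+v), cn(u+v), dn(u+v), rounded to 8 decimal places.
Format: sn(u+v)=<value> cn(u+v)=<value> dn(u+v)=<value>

m = k² = 0.063510048144
D = 1 − m·sn²u·sn²v = 0.9586458833758647
sn(u+v) = (sn u·cn v·dn v + sn v·cn u·dn u)/D = -0.09248267181437712/0.9586458833758647 = -0.09647219418363332
cn(u+v) = (cn u·cn v − sn u·sn v·dn u·dn v)/D = 0.9541744521457102/0.9586458833758647 = 0.995335679933858
dn(u+v) = (dn u·dn v − m·sn u·sn v·cn u·cn v)/D = 0.9583625229734633/0.9586458833758647 = 0.9997044159816308

sn(u+v)=-0.09647219 cn(u+v)=0.99533568 dn(u+v)=0.99970442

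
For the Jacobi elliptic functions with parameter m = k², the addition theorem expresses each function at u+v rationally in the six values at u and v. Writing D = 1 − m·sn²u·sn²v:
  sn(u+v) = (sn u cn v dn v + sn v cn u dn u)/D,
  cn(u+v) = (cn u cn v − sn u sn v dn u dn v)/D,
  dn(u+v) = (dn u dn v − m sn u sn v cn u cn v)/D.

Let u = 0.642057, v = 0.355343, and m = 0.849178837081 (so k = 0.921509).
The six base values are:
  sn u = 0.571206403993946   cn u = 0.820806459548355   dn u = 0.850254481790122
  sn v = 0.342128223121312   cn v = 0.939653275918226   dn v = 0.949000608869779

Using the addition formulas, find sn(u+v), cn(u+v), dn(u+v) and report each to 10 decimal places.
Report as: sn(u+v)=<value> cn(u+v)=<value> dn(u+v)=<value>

sn(u+v)=0.7732081967 cn(u+v)=0.6341522567 dn(u+v)=0.7016535149

m = k² = 0.849178837081
D = 1 − m·sn²u·sn²v = 0.9675687937908727
sn(u+v) = (sn u·cn v·dn v + sn v·cn u·dn u)/D = 0.7481321221819577/0.9675687937908727 = 0.7732081966501046
cn(u+v) = (cn u·cn v − sn u·sn v·dn u·dn v)/D = 0.613585934060947/0.9675687937908727 = 0.6341522566648274
dn(u+v) = (dn u·dn v − m·sn u·sn v·cn u·cn v)/D = 0.6788980450498167/0.9675687937908727 = 0.7016535148781902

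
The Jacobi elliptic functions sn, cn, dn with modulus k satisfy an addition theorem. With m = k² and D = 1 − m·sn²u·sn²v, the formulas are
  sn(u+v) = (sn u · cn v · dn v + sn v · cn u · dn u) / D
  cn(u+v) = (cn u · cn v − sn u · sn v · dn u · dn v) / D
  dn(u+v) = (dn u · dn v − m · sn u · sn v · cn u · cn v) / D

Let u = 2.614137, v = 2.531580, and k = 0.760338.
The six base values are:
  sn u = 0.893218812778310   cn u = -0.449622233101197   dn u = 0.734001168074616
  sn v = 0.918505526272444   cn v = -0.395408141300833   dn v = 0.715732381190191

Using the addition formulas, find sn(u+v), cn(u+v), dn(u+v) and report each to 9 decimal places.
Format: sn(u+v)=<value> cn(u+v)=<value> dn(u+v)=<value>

sn(u+v)=-0.910035115 cn(u+v)=-0.414531168 dn(u+v)=0.721960493

m = k² = 0.578113874244
D = 1 − m·sn²u·sn²v = 0.6108718382275978
sn(u+v) = (sn u·cn v·dn v + sn v·cn u·dn u)/D = -0.5559148236865036/0.6108718382275978 = -0.9100351152206522
cn(u+v) = (cn u·cn v − sn u·sn v·dn u·dn v)/D = -0.2532254164675577/0.6108718382275978 = -0.4145311677851669
dn(u+v) = (dn u·dn v − m·sn u·sn v·cn u·cn v)/D = 0.4410253332698744/0.6108718382275978 = 0.7219604926451983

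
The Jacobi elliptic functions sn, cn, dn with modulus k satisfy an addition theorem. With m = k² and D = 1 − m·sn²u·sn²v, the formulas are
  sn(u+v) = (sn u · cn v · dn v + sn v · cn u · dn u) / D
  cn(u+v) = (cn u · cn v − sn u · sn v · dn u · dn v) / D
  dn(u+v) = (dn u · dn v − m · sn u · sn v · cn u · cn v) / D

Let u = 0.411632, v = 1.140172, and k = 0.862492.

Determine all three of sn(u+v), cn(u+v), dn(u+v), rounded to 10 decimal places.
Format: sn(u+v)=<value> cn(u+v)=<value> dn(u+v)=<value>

sn(u+v)=0.9512213570 cn(u+v)=0.3085092058 dn(u+v)=0.5717601713

sn u = 0.3924724620498284, cn u = 0.919763755826759, dn u = 0.9409648235269932
sn v = 0.8412385694161164, cn v = 0.5406641002755093, dn v = 0.6881572910087172
m = k² = 0.743892450064
D = 1 − m·sn²u·sn²v = 0.9189100779771691
sn(u+v) = (sn u·cn v·dn v + sn v·cn u·dn u)/D = 0.874086891302862/0.9189100779771691 = 0.9512213569656586
cn(u+v) = (cn u·cn v − sn u·sn v·dn u·dn v)/D = 0.2834922183420662/0.9189100779771691 = 0.3085092057822765
dn(u+v) = (dn u·dn v − m·sn u·sn v·cn u·cn v)/D = 0.5253961836173911/0.9189100779771691 = 0.5717601713259748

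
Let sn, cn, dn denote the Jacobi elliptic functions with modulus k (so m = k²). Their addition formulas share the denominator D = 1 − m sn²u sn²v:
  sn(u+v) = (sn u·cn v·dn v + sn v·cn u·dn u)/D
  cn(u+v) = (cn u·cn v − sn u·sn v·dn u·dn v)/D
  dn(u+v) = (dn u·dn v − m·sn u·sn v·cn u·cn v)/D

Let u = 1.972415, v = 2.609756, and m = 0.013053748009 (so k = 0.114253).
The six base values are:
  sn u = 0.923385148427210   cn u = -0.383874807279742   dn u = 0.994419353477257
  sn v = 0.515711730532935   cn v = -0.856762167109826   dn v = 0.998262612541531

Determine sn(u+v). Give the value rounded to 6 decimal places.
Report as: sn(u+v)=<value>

m = k² = 0.013053748009
D = 1 − m·sn²u·sn²v = 0.9970398411621684
sn(u+v) = (sn u·cn v·dn v + sn v·cn u·dn u)/D = -0.9866109239425394/0.9970398411621684 = -0.9895401198737727

sn(u+v)=-0.989540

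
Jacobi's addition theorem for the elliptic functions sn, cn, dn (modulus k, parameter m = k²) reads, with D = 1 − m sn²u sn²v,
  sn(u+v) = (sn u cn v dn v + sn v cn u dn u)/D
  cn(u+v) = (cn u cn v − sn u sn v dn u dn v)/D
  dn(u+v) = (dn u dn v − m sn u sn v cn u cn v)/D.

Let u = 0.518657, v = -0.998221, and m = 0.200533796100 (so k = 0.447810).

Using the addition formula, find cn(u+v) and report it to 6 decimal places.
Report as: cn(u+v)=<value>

sn u = 0.491880009372997, cn u = 0.8706629981681893, dn u = 0.9754392146488311
sn v = -0.8254960025729839, cn v = 0.5644079639197378, dn v = 0.9291649573592001
m = k² = 0.2005337961
D = 1 − m·sn²u·sn²v = 0.9669374862905957
cn(u+v) = (cn u·cn v − sn u·sn v·dn u·dn v)/D = 0.8594255368826811/0.9669374862905957 = 0.8888118922554588

cn(u+v)=0.888812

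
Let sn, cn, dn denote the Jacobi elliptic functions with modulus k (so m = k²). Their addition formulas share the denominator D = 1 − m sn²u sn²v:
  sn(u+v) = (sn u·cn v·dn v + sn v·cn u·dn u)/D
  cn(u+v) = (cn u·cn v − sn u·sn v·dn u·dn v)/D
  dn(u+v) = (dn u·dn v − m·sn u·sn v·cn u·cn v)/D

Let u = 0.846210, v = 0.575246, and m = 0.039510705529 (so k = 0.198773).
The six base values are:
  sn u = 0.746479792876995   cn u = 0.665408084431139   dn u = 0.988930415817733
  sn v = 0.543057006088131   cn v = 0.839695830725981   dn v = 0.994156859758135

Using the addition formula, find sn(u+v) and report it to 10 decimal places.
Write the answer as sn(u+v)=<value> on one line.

m = k² = 0.039510705529
D = 1 − m·sn²u·sn²v = 0.993507054783006
sn(u+v) = (sn u·cn v·dn v + sn v·cn u·dn u)/D = 0.9805078740379664/0.993507054783006 = 0.9869158646811232

sn(u+v)=0.9869158647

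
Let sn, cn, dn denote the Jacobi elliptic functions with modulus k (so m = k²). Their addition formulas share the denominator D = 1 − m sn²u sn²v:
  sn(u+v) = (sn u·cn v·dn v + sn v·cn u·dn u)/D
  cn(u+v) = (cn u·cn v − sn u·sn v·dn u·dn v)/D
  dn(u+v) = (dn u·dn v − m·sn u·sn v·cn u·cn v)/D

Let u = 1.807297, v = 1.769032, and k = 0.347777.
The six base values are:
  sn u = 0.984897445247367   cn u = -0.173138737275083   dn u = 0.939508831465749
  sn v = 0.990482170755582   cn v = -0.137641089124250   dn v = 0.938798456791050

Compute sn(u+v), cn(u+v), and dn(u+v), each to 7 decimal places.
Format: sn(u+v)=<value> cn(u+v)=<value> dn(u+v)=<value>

sn(u+v)=-0.3258934 cn(u+v)=-0.9454065 dn(u+v)=0.9935565

m = k² = 0.120948841729
D = 1 − m·sn²u·sn²v = 0.8848995397289622
sn(u+v) = (sn u·cn v·dn v + sn v·cn u·dn u)/D = -0.2883828830847384/0.8848995397289622 = -0.3258933586665304
cn(u+v) = (cn u·cn v − sn u·sn v·dn u·dn v)/D = -0.8365898087810198/0.8848995397289622 = -0.9454065362462056
dn(u+v) = (dn u·dn v − m·sn u·sn v·cn u·cn v)/D = 0.8791976585592851/0.8848995397289622 = 0.9935564649842359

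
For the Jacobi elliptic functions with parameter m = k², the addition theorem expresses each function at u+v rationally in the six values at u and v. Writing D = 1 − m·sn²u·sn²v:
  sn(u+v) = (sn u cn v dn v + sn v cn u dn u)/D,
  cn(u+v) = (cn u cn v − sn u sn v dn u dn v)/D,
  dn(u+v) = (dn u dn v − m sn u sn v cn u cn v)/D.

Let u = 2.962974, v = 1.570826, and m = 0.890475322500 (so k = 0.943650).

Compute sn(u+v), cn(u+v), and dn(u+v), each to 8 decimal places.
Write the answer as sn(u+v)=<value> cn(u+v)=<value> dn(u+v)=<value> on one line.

sn(u+v)=0.49293300 cn(u+v)=-0.87006727 dn(u+v)=0.88522861

sn u = 0.9894522182131162, cn u = -0.144859614362126, dn u = 0.3580651977235111
sn v = 0.934463823982413, cn v = 0.3560580874915858, dn v = 0.4716108454193553
m = k² = 0.8904753225
D = 1 − m·sn²u·sn²v = 0.2387338350029186
sn(u+v) = (sn u·cn v·dn v + sn v·cn u·dn u)/D = 0.1176797847922558/0.2387338350029186 = 0.492932997079434
cn(u+v) = (cn u·cn v − sn u·sn v·dn u·dn v)/D = -0.2077144969096985/0.2387338350029186 = -0.8700672734853821
dn(u+v) = (dn u·dn v − m·sn u·sn v·cn u·cn v)/D = 0.2113340204512271/0.2387338350029186 = 0.8852286080380833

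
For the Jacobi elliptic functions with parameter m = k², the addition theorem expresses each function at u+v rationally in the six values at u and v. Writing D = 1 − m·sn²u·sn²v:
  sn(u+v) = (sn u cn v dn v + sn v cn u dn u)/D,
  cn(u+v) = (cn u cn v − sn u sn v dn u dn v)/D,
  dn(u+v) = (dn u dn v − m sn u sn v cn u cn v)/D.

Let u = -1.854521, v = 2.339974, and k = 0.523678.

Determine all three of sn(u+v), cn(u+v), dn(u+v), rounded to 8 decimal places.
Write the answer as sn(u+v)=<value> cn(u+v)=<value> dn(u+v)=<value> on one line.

sn u = -0.991230459431906, cn u = -0.1321445280532363, dn u = 0.8547222683004107
sn v = 0.8495591998729316, cn v = -0.527493285181209, dn v = 0.8955825072514012
m = k² = 0.274238647684
D = 1 − m·sn²u·sn²v = 0.8055243502963868
sn(u+v) = (sn u·cn v·dn v + sn v·cn u·dn u)/D = 0.3723158541252651/0.8055243502963868 = 0.4622031028463314
cn(u+v) = (cn u·cn v − sn u·sn v·dn u·dn v)/D = 0.7143181249887128/0.8055243502963868 = 0.8867740928326806
dn(u+v) = (dn u·dn v − m·sn u·sn v·cn u·cn v)/D = 0.7815719836972993/0.8055243502963868 = 0.9702648758038483

sn(u+v)=0.46220310 cn(u+v)=0.88677409 dn(u+v)=0.97026488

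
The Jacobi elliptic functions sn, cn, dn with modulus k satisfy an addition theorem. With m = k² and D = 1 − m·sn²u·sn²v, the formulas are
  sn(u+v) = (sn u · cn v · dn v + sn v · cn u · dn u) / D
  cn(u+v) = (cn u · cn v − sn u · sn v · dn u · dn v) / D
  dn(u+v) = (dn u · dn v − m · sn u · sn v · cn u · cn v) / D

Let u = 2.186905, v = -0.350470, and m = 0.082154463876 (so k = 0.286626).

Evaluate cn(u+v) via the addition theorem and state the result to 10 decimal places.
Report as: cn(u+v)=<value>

sn u = 0.8471115076370557, cn u = -0.531415180088859, dn u = 0.9700753211599294
sn v = -0.3427993045842411, cn v = 0.9394086633497483, dn v = 0.9951612517351349
m = k² = 0.082154463876
D = 1 − m·sn²u·sn²v = 0.993072250219004
cn(u+v) = (cn u·cn v − sn u·sn v·dn u·dn v)/D = -0.2188796655388591/0.993072250219004 = -0.2204065872252388

cn(u+v)=-0.2204065872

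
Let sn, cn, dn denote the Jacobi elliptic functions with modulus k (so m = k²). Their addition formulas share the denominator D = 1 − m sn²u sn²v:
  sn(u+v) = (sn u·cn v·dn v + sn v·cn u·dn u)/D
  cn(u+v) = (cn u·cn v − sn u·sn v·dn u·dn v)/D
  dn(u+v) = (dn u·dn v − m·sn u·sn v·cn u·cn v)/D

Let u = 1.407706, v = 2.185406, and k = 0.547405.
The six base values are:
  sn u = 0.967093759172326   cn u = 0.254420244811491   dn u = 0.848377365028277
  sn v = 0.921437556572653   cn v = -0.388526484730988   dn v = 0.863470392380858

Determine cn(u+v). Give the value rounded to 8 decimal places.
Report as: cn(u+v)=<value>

cn(u+v)=-0.98633384

m = k² = 0.299652234025
D = 1 − m·sn²u·sn²v = 0.7620495664610103
cn(u+v) = (cn u·cn v − sn u·sn v·dn u·dn v)/D = -0.751635276942892/0.7620495664610103 = -0.9863338423424571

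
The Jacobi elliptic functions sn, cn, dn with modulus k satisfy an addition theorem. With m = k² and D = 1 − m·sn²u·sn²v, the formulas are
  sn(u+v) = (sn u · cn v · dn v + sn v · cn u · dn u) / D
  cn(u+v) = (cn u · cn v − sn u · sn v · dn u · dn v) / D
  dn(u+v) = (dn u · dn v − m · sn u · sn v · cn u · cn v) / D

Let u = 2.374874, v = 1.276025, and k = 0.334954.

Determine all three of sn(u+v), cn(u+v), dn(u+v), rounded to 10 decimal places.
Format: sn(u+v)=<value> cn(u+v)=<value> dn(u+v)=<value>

sn u = 0.7516816532487425, cn u = -0.6595261118175969, dn u = 0.9677848147770694
sn v = 0.9483539923694915, cn v = 0.3172139737729825, dn v = 0.9482063722522308
m = k² = 0.112194182116
D = 1 − m·sn²u·sn²v = 0.9429863045960971
sn(u+v) = (sn u·cn v·dn v + sn v·cn u·dn u)/D = -0.3792207270889036/0.9429863045960971 = -0.40214871121732
cn(u+v) = (cn u·cn v − sn u·sn v·dn u·dn v)/D = -0.8633740850882464/0.9429863045960971 = -0.9155743629363202
dn(u+v) = (dn u·dn v − m·sn u·sn v·cn u·cn v)/D = 0.9343921603591067/0.9429863045960971 = 0.9908862470270218

sn(u+v)=-0.4021487112 cn(u+v)=-0.9155743629 dn(u+v)=0.9908862470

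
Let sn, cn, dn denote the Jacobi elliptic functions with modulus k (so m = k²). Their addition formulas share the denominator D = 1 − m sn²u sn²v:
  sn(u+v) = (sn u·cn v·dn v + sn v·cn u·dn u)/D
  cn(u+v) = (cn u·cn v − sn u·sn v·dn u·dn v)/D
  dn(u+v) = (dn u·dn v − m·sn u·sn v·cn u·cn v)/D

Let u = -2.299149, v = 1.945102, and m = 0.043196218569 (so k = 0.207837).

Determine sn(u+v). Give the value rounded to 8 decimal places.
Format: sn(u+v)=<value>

sn(u+v)=-0.34640442

sn u = -0.7662973944224173, cn u = -0.6424860335457995, dn u = 0.9872358761730322
sn v = 0.9395658498709517, cn v = -0.3423682429143747, dn v = 0.9807482194635905
m = k² = 0.043196218569
D = 1 − m·sn²u·sn²v = 0.9776078974634563
sn(u+v) = (sn u·cn v·dn v + sn v·cn u·dn u)/D = -0.3386476970788288/0.9776078974634563 = -0.3464044203790689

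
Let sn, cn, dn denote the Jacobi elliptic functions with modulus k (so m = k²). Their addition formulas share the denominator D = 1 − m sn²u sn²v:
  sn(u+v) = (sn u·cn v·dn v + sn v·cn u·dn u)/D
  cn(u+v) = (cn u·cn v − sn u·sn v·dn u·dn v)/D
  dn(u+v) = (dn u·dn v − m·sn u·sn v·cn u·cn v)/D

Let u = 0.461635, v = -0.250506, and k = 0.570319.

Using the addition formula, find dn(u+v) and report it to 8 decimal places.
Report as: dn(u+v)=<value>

dn(u+v)=0.99286588

sn u = 0.4408444296668737, cn u = 0.8975835274957361, dn u = 0.9678775753701631
sn v = -0.2470796024422211, cn v = 0.9689951857759635, dn v = 0.9900218131705539
m = k² = 0.325263761761
D = 1 − m·sn²u·sn²v = 0.9961409519745264
dn(u+v) = (dn u·dn v − m·sn u·sn v·cn u·cn v)/D = 0.9890343624165541/0.9961409519745264 = 0.9928658795285087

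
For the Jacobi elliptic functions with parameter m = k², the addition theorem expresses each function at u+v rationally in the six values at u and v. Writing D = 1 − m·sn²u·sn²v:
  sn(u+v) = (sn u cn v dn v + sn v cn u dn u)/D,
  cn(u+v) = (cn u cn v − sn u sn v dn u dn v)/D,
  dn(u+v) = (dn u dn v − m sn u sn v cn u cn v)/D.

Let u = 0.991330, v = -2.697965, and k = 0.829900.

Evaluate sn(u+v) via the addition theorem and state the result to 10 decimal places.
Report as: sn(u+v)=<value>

sn u = 0.7836222391012437, cn u = 0.6212376247346527, dn u = 0.7596534520777912
sn v = -0.9312654126929138, cn v = -0.3643415034303627, dn v = 0.6345800193608021
m = k² = 0.68873401
D = 1 − m·sn²u·sn²v = 0.6332146494019012
sn(u+v) = (sn u·cn v·dn v + sn v·cn u·dn u)/D = -0.6206641844875884/0.6332146494019012 = -0.9801797622241254

sn(u+v)=-0.9801797622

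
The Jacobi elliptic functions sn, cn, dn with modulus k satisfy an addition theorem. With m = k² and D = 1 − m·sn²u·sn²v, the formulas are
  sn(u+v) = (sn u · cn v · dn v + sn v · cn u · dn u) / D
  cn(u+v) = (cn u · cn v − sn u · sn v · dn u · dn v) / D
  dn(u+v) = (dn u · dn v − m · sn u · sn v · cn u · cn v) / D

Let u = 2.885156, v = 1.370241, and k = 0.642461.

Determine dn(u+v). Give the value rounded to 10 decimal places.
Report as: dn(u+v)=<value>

dn(u+v)=0.9185727235

sn u = 0.6190662654244636, cn u = -0.78533875430505, dn u = 0.917504268684247
sn v = 0.9483820884562903, cn v = 0.3171299643604891, dn v = 0.7929409384613552
m = k² = 0.412756136521
D = 1 − m·sn²u·sn²v = 0.8577230644426892
dn(u+v) = (dn u·dn v − m·sn u·sn v·cn u·cn v)/D = 0.7878810113228975/0.8577230644426892 = 0.918572723510505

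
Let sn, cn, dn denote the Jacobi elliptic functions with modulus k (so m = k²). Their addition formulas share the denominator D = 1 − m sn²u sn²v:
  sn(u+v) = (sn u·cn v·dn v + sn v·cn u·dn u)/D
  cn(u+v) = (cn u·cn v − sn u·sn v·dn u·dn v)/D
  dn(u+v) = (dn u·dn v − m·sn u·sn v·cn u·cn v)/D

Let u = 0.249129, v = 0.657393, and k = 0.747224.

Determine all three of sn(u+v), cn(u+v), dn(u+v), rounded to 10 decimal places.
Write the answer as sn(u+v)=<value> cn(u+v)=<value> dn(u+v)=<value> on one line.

sn(u+v)=0.7501398891 cn(u+v)=0.6612791746 dn(u+v)=0.8281391761

sn u = 0.2451847091615789, cn u = 0.9694763836181632, dn u = 0.9830741913510733
sn v = 0.5918413005243782, cn v = 0.80605451117999, dn v = 0.8968977255958261
m = k² = 0.558343706176
D = 1 − m·sn²u·sn²v = 0.9882429348222755
sn(u+v) = (sn u·cn v·dn v + sn v·cn u·dn u)/D = 0.7413204455144848/0.9882429348222755 = 0.7501398890828428
cn(u+v) = (cn u·cn v − sn u·sn v·dn u·dn v)/D = 0.6535044722787672/0.9882429348222755 = 0.6612791746356301
dn(u+v) = (dn u·dn v − m·sn u·sn v·cn u·cn v)/D = 0.8184026898749707/0.9882429348222755 = 0.8281391761451361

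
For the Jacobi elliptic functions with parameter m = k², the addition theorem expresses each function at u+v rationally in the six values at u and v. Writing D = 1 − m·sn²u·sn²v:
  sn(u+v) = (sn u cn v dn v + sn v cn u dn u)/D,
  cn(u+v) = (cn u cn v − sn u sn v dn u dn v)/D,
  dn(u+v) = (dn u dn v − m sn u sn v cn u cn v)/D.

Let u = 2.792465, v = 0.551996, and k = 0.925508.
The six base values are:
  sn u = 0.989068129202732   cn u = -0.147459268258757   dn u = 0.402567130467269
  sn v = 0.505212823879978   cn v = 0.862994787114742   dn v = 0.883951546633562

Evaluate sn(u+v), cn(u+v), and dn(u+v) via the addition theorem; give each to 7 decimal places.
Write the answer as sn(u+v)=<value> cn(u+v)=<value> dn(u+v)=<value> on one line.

sn(u+v)=0.9216300 cn(u+v)=-0.3880699 dn(u+v)=0.5219503

m = k² = 0.856565058064
D = 1 − m·sn²u·sn²v = 0.7861242717444471
sn(u+v) = (sn u·cn v·dn v + sn v·cn u·dn u)/D = 0.7245156753032508/0.7861242717444471 = 0.9216299525970825
cn(u+v) = (cn u·cn v − sn u·sn v·dn u·dn v)/D = -0.3050711504970795/0.7861242717444471 = -0.3880698783413877
dn(u+v) = (dn u·dn v − m·sn u·sn v·cn u·cn v)/D = 0.4103178057230985/0.7861242717444471 = 0.521950307948874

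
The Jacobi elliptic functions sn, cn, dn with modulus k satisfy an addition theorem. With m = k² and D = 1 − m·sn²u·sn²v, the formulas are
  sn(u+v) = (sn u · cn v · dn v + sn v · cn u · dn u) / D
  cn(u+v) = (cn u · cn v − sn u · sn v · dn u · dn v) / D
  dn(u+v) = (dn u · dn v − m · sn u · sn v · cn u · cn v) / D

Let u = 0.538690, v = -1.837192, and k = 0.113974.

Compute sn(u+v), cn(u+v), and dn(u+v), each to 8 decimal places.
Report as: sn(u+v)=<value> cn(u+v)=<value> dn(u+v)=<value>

sn(u+v)=-0.96224290 cn(u+v)=0.27219222 dn(u+v)=0.99396798

sn u = 0.5127378599725655, cn u = 0.858545215437576, dn u = 0.9982909938614901
sn v = -0.9664947111653379, cn v = -0.2566865272846047, dn v = 0.9939143911250627
m = k² = 0.012990072676
D = 1 − m·sn²u·sn²v = 0.9968099218874388
sn(u+v) = (sn u·cn v·dn v + sn v·cn u·dn u)/D = -0.9591732679586359/0.9968099218874388 = -0.962242897966406
cn(u+v) = (cn u·cn v − sn u·sn v·dn u·dn v)/D = 0.2713239068102783/0.9968099218874388 = 0.272192221257722
dn(u+v) = (dn u·dn v − m·sn u·sn v·cn u·cn v)/D = 0.9907971437132663/0.9968099218874388 = 0.9939679792083255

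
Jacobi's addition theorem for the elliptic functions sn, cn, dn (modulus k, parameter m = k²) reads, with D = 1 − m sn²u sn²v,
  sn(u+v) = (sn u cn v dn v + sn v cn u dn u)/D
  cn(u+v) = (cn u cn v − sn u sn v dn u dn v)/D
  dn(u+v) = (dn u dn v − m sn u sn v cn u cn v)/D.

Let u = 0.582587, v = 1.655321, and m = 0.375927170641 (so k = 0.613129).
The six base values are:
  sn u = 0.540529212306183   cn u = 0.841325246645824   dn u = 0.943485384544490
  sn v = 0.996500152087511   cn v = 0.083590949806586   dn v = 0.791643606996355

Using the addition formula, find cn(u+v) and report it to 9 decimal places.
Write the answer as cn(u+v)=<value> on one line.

m = k² = 0.375927170641
D = 1 − m·sn²u·sn²v = 0.8909321393781053
cn(u+v) = (cn u·cn v − sn u·sn v·dn u·dn v)/D = -0.3319833768861424/0.8909321393781053 = -0.3726247625524833

cn(u+v)=-0.372624763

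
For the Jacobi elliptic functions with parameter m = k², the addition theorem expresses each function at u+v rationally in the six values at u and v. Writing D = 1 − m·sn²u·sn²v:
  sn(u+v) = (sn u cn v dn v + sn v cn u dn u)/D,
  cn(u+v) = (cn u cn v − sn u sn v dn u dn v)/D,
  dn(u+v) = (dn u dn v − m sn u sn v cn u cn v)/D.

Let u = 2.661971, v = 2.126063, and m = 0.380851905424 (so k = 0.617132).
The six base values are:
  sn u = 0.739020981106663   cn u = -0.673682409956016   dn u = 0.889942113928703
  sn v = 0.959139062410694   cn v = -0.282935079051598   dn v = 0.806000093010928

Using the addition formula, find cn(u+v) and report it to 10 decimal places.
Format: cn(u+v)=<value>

cn(u+v)=-0.3930341764

m = k² = 0.380851905424
D = 1 − m·sn²u·sn²v = 0.8086480788741738
cn(u+v) = (cn u·cn v − sn u·sn v·dn u·dn v)/D = -0.3178263316583374/0.8086480788741738 = -0.3930341763759899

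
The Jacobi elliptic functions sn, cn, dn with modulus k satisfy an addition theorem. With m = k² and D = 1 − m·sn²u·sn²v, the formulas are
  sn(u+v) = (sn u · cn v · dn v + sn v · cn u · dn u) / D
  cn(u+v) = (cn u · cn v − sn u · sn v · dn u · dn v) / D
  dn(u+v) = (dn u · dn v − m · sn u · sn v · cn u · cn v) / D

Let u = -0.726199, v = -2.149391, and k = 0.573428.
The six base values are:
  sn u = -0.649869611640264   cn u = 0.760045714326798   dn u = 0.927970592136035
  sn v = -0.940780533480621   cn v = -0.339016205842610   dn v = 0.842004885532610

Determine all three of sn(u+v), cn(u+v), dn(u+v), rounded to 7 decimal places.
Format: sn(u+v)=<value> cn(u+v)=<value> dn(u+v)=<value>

sn(u+v)=-0.5450126 cn(u+v)=-0.8384279 dn(u+v)=0.9499094

m = k² = 0.328819671184
D = 1 − m·sn²u·sn²v = 0.8770900916939847
sn(u+v) = (sn u·cn v·dn v + sn v·cn u·dn u)/D = -0.4780251513511262/0.8770900916939847 = -0.5450126000487398
cn(u+v) = (cn u·cn v − sn u·sn v·dn u·dn v)/D = -0.7353767630429285/0.8770900916939847 = -0.8384278536571363
dn(u+v) = (dn u·dn v − m·sn u·sn v·cn u·cn v)/D = 0.8331561009926882/0.8770900916939847 = 0.9499093751972003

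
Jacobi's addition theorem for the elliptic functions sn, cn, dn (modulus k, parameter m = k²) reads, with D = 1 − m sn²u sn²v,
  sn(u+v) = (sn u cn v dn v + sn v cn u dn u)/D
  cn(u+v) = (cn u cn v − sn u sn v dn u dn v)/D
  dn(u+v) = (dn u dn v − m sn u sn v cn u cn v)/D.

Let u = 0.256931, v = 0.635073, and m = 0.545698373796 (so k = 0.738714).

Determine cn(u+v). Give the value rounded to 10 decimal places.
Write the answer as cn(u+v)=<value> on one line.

cn(u+v)=0.6693424943

sn u = 0.2526433250127443, cn u = 0.967559481544419, dn u = 0.9824300533226674
sn v = 0.5759344897947659, cn v = 0.8174958492034334, dn v = 0.9049815228088936
m = k² = 0.545698373796
D = 1 − m·sn²u·sn²v = 0.9884464754799046
cn(u+v) = (cn u·cn v − sn u·sn v·dn u·dn v)/D = 0.6616092293899287/0.9884464754799046 = 0.6693424943102844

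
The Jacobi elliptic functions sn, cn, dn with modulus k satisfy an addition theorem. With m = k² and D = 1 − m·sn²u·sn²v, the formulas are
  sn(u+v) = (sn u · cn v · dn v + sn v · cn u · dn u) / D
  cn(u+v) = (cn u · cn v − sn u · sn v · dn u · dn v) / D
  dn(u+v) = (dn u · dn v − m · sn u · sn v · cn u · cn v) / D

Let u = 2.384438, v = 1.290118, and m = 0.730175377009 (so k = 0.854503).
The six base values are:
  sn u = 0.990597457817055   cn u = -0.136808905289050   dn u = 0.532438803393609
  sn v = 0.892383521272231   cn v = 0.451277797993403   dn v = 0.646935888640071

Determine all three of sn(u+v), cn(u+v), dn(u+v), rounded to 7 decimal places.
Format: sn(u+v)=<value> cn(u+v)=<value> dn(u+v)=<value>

m = k² = 0.730175377009
D = 1 − m·sn²u·sn²v = 0.4294093039765523
sn(u+v) = (sn u·cn v·dn v + sn v·cn u·dn u)/D = 0.2241994212500826/0.4294093039765523 = 0.5221112332077576
cn(u+v) = (cn u·cn v − sn u·sn v·dn u·dn v)/D = -0.3662334908944772/0.4294093039765523 = -0.8528774004265059
dn(u+v) = (dn u·dn v − m·sn u·sn v·cn u·cn v)/D = 0.3843043158652583/0.4294093039765523 = 0.8949603846642386

sn(u+v)=0.5221112 cn(u+v)=-0.8528774 dn(u+v)=0.8949604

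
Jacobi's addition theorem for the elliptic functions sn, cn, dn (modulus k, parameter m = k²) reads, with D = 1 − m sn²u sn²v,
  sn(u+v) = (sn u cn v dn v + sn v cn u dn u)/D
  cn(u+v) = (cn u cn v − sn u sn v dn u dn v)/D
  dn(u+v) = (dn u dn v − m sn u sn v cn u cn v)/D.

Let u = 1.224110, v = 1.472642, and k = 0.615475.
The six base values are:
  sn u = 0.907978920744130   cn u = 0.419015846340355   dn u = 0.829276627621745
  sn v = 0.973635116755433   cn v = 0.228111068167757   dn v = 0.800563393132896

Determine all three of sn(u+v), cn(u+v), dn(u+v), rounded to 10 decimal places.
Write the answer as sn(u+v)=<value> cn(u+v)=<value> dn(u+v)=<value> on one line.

m = k² = 0.378809475625
D = 1 − m·sn²u·sn²v = 0.7039501635600614
sn(u+v) = (sn u·cn v·dn v + sn v·cn u·dn u)/D = 0.504131500275429/0.7039501635600614 = 0.7161465773740334
cn(u+v) = (cn u·cn v − sn u·sn v·dn u·dn v)/D = -0.4913219547366903/0.7039501635600614 = -0.6979499120391503
dn(u+v) = (dn u·dn v − m·sn u·sn v·cn u·cn v)/D = 0.6318796929848267/0.7039501635600614 = 0.8976199249521367

sn(u+v)=0.7161465774 cn(u+v)=-0.6979499120 dn(u+v)=0.8976199250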